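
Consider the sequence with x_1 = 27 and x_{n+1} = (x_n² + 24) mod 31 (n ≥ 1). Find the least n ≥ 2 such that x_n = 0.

8

We have x_1 = 27, x_2 = 9, x_3 = 12, x_4 = 13, x_5 = 7, x_6 = 11, x_7 = 21, x_8 = 0, x_9 = 24, x_{10} = 11.
Since x_{10} = x_6 = 11, the sequence is eventually periodic: after a pre-period of length 5 it cycles with period 4.
The value 0 first appears (with n ≥ 2) at x_8.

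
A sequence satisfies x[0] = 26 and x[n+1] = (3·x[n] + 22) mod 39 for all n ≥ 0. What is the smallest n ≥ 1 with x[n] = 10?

Listing terms: x[0] = 26,  x[1] = 22,  x[2] = 10,  x[3] = 13,  x[4] = 22.
Since x[4] = x[1] = 22, the sequence is eventually periodic: after a pre-period of length 1 it cycles with period 3.
The value 10 first appears (with n ≥ 1) at x[2].

2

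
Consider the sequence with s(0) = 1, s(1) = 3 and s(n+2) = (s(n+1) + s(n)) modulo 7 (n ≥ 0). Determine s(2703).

2

We have s(0) = 1; s(1) = 3; s(2) = 4; s(3) = 0; s(4) = 4; s(5) = 4; s(6) = 1; s(7) = 5; s(8) = 6; s(9) = 4; s(10) = 3; s(11) = 0; s(12) = 3; s(13) = 3; s(14) = 6; s(15) = 2; s(16) = 1; s(17) = 3.
Since (s(16), s(17)) = (s(0), s(1)) = (1, 3) (two consecutive terms determine the rest), the sequence is periodic with period 16.
So s(2703) = s(0 + ((2703-0) mod 16)) = s(15) = 2.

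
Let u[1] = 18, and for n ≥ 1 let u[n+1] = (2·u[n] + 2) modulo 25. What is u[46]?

13

u[1] = 18; u[2] = 13; u[3] = 3; u[4] = 8; u[5] = 18.
Since u[5] = u[1] = 18, the sequence is periodic with period 4.
(46 - 1) mod 4 = 1, so u[46] = u[2] = 13.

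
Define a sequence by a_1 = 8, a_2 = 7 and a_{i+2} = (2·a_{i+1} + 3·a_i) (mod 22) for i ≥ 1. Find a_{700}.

Computing terms: a_1 = 8,  a_2 = 7,  a_3 = 16,  a_4 = 9,  a_5 = 0,  a_6 = 5,  a_7 = 10,  a_8 = 13,  a_9 = 12,  a_{10} = 19,  a_{11} = 8,  a_{12} = 7.
Since (a_{11}, a_{12}) = (a_1, a_2) = (8, 7) (two consecutive terms determine the rest), the sequence is periodic with period 10.
So a_{700} = a_{1 + ((700-1) mod 10)} = a_{10} = 19.

19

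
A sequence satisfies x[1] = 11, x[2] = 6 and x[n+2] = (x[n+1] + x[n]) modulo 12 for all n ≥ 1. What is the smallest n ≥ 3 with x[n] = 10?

Computing terms: x[1] = 11,  x[2] = 6,  x[3] = 5,  x[4] = 11,  x[5] = 4,  x[6] = 3,  x[7] = 7,  x[8] = 10,  x[9] = 5,  x[10] = 3,  x[11] = 8,  x[12] = 11,  x[13] = 7,  x[14] = 6,  x[15] = 1,  x[16] = 7,  x[17] = 8,  x[18] = 3,  x[19] = 11,  x[20] = 2,  x[21] = 1,  x[22] = 3,  x[23] = 4,  x[24] = 7,  x[25] = 11,  x[26] = 6.
The sequence repeats with period 24.
The value 10 first appears (with n ≥ 3) at x[8].

8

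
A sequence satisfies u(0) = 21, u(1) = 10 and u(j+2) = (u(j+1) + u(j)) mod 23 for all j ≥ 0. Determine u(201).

u(0) = 21; u(1) = 10; u(2) = 8; u(3) = 18; u(4) = 3; u(5) = 21; u(6) = 1; u(7) = 22; u(8) = 0; u(9) = 22; u(10) = 22; u(11) = 21; u(12) = 20; u(13) = 18; u(14) = 15; u(15) = 10; u(16) = 2; u(17) = 12; u(18) = 14; u(19) = 3; u(20) = 17; u(21) = 20; u(22) = 14; u(23) = 11; u(24) = 2; u(25) = 13; u(26) = 15; u(27) = 5; u(28) = 20; u(29) = 2; u(30) = 22; u(31) = 1; u(32) = 0; u(33) = 1; u(34) = 1; u(35) = 2; u(36) = 3; u(37) = 5; u(38) = 8; u(39) = 13; u(40) = 21; u(41) = 11; u(42) = 9; u(43) = 20; u(44) = 6; u(45) = 3; u(46) = 9; u(47) = 12; u(48) = 21; u(49) = 10.
The sequence repeats with period 48.
So u(201) = u(0 + ((201-0) mod 48)) = u(9) = 22.

22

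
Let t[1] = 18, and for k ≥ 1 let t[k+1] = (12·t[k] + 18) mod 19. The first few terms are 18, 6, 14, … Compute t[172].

We have t[1] = 18, t[2] = 6, t[3] = 14, t[4] = 15, t[5] = 8, t[6] = 0, t[7] = 18.
Since t[7] = t[1] = 18, the sequence is periodic with period 6.
(172 - 1) mod 6 = 3, so t[172] = t[4] = 15.

15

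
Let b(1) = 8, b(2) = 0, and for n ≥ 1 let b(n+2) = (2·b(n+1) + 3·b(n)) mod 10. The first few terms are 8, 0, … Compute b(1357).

Listing terms: b(1) = 8, b(2) = 0, b(3) = 4, b(4) = 8, b(5) = 8, b(6) = 0.
Since (b(5), b(6)) = (b(1), b(2)) = (8, 0) (two consecutive terms determine the rest), the sequence is periodic with period 4.
So b(1357) = b(1 + ((1357-1) mod 4)) = b(1) = 8.

8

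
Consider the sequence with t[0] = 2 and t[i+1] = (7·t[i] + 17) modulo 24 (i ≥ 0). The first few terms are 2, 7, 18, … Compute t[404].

18

We have t[0] = 2; t[1] = 7; t[2] = 18; t[3] = 23; t[4] = 10; t[5] = 15; t[6] = 2.
The sequence repeats with period 6.
So t[404] = t[0 + ((404-0) mod 6)] = t[2] = 18.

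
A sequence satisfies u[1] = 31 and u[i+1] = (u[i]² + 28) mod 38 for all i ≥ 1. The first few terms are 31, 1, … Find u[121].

Listing terms: u[1] = 31,  u[2] = 1,  u[3] = 29,  u[4] = 33,  u[5] = 15,  u[6] = 25,  u[7] = 7,  u[8] = 1.
Since u[8] = u[2] = 1, the sequence is eventually periodic: after a pre-period of length 1 it cycles with period 6.
For i ≥ 2, u[i] depends only on (i - 2) mod 6. (121 - 2) mod 6 = 5, so u[121] = u[7] = 7.

7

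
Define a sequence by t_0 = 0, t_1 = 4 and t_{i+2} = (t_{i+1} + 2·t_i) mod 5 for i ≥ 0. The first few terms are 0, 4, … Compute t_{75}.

2

t_0 = 0, t_1 = 4, t_2 = 4, t_3 = 2, t_4 = 0, t_5 = 4.
Since (t_4, t_5) = (t_0, t_1) = (0, 4) (two consecutive terms determine the rest), the sequence is periodic with period 4.
So t_{75} = t_{0 + ((75-0) mod 4)} = t_3 = 2.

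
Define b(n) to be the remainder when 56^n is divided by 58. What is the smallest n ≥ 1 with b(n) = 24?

Listing terms: b(0) = 1; b(1) = 56; b(2) = 4; b(3) = 50; b(4) = 16; b(5) = 26; b(6) = 6; b(7) = 46; b(8) = 24; b(9) = 10; b(10) = 38; b(11) = 40; b(12) = 36; b(13) = 44; b(14) = 28; b(15) = 2; b(16) = 54; b(17) = 8; b(18) = 42; b(19) = 32; b(20) = 52; b(21) = 12; b(22) = 34; b(23) = 48; b(24) = 20; b(25) = 18; b(26) = 22; b(27) = 14; b(28) = 30; b(29) = 56.
Since b(29) = b(1) = 56, the sequence is eventually periodic: after a pre-period of length 1 it cycles with period 28.
The value 24 first appears (with n ≥ 1) at b(8).

8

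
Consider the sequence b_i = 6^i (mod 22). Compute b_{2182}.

b_0 = 1, b_1 = 6, b_2 = 14, b_3 = 18, b_4 = 20, b_5 = 10, b_6 = 16, b_7 = 8, b_8 = 4, b_9 = 2, b_{10} = 12, b_{11} = 6.
Since b_{11} = b_1 = 6, the sequence is eventually periodic: after a pre-period of length 1 it cycles with period 10.
For i ≥ 1, b_i depends only on (i - 1) mod 10. (2182 - 1) mod 10 = 1, so b_{2182} = b_2 = 14.

14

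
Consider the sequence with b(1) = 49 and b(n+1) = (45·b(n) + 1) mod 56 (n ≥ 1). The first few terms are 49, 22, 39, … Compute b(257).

33

Computing terms: b(1) = 49,  b(2) = 22,  b(3) = 39,  b(4) = 20,  b(5) = 5,  b(6) = 2,  b(7) = 35,  b(8) = 8,  b(9) = 25,  b(10) = 6,  b(11) = 47,  b(12) = 44,  b(13) = 21,  b(14) = 50,  b(15) = 11,  b(16) = 48,  b(17) = 33,  b(18) = 30,  b(19) = 7,  b(20) = 36,  b(21) = 53,  b(22) = 34,  b(23) = 19,  b(24) = 16,  b(25) = 49.
Since b(25) = b(1) = 49, the sequence is periodic with period 24.
(257 - 1) mod 24 = 16, so b(257) = b(17) = 33.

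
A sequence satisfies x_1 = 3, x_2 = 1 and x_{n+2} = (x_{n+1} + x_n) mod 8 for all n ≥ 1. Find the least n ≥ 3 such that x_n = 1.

x_1 = 3; x_2 = 1; x_3 = 4; x_4 = 5; x_5 = 1; x_6 = 6; x_7 = 7; x_8 = 5; x_9 = 4; x_{10} = 1; x_{11} = 5; x_{12} = 6; x_{13} = 3; x_{14} = 1.
Since (x_{13}, x_{14}) = (x_1, x_2) = (3, 1) (two consecutive terms determine the rest), the sequence is periodic with period 12.
The value 1 first appears (with n ≥ 3) at x_5.

5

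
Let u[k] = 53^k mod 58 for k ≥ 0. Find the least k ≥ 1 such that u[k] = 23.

Computing terms: u[0] = 1; u[1] = 53; u[2] = 25; u[3] = 49; u[4] = 45; u[5] = 7; u[6] = 23; u[7] = 1.
The sequence repeats with period 7.
The value 23 first appears (with k ≥ 1) at u[6].

6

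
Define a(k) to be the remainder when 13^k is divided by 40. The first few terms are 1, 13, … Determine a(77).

13

a(0) = 1,  a(1) = 13,  a(2) = 9,  a(3) = 37,  a(4) = 1.
The sequence repeats with period 4.
So a(77) = a(0 + ((77-0) mod 4)) = a(1) = 13.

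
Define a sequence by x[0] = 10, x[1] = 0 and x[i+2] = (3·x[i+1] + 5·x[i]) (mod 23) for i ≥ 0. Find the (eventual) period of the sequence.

22

We have x[0] = 10, x[1] = 0, x[2] = 4, x[3] = 12, x[4] = 10, x[5] = 21, x[6] = 21, x[7] = 7, x[8] = 11, x[9] = 22, x[10] = 6, x[11] = 13, x[12] = 0, x[13] = 19, x[14] = 11, x[15] = 13, x[16] = 2, x[17] = 2, x[18] = 16, x[19] = 12, x[20] = 1, x[21] = 17, x[22] = 10, x[23] = 0.
Since (x[22], x[23]) = (x[0], x[1]) = (10, 0) (two consecutive terms determine the rest), the sequence is periodic with period 22.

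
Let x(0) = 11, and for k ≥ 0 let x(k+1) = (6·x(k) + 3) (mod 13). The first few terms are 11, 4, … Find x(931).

0

Computing terms: x(0) = 11; x(1) = 4; x(2) = 1; x(3) = 9; x(4) = 5; x(5) = 7; x(6) = 6; x(7) = 0; x(8) = 3; x(9) = 8; x(10) = 12; x(11) = 10; x(12) = 11.
The sequence repeats with period 12.
(931 - 0) mod 12 = 7, so x(931) = x(7) = 0.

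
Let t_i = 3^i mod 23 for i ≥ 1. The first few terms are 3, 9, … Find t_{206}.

t_1 = 3, t_2 = 9, t_3 = 4, t_4 = 12, t_5 = 13, t_6 = 16, t_7 = 2, t_8 = 6, t_9 = 18, t_{10} = 8, t_{11} = 1, t_{12} = 3.
Since t_{12} = t_1 = 3, the sequence is periodic with period 11.
(206 - 1) mod 11 = 7, so t_{206} = t_8 = 6.

6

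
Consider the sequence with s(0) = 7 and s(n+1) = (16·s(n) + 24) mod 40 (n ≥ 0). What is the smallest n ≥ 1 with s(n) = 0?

Computing terms: s(0) = 7, s(1) = 16, s(2) = 0, s(3) = 24, s(4) = 8, s(5) = 32, s(6) = 16.
Since s(6) = s(1) = 16, the sequence is eventually periodic: after a pre-period of length 1 it cycles with period 5.
The value 0 first appears (with n ≥ 1) at s(2).

2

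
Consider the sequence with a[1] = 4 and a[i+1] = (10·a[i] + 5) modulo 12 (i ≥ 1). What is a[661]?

7

We have a[1] = 4; a[2] = 9; a[3] = 11; a[4] = 7; a[5] = 3; a[6] = 11.
Since a[6] = a[3] = 11, the sequence is eventually periodic: after a pre-period of length 2 it cycles with period 3.
For i ≥ 3, a[i] depends only on (i - 3) mod 3. (661 - 3) mod 3 = 1, so a[661] = a[4] = 7.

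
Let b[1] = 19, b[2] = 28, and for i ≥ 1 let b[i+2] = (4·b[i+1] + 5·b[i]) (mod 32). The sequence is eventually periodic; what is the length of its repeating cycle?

Computing terms: b[1] = 19, b[2] = 28, b[3] = 15, b[4] = 8, b[5] = 11, b[6] = 20, b[7] = 7, b[8] = 0, b[9] = 3, b[10] = 12, b[11] = 31, b[12] = 24, b[13] = 27, b[14] = 4, b[15] = 23, b[16] = 16, b[17] = 19, b[18] = 28.
Since (b[17], b[18]) = (b[1], b[2]) = (19, 28) (two consecutive terms determine the rest), the sequence is periodic with period 16.

16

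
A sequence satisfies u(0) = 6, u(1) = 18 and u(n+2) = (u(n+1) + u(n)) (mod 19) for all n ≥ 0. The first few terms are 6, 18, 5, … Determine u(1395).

Computing terms: u(0) = 6,  u(1) = 18,  u(2) = 5,  u(3) = 4,  u(4) = 9,  u(5) = 13,  u(6) = 3,  u(7) = 16,  u(8) = 0,  u(9) = 16,  u(10) = 16,  u(11) = 13,  u(12) = 10,  u(13) = 4,  u(14) = 14,  u(15) = 18,  u(16) = 13,  u(17) = 12,  u(18) = 6,  u(19) = 18.
The sequence repeats with period 18.
So u(1395) = u(0 + ((1395-0) mod 18)) = u(9) = 16.

16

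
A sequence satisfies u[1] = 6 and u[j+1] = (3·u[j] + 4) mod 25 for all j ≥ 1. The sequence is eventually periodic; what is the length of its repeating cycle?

u[1] = 6,  u[2] = 22,  u[3] = 20,  u[4] = 14,  u[5] = 21,  u[6] = 17,  u[7] = 5,  u[8] = 19,  u[9] = 11,  u[10] = 12,  u[11] = 15,  u[12] = 24,  u[13] = 1,  u[14] = 7,  u[15] = 0,  u[16] = 4,  u[17] = 16,  u[18] = 2,  u[19] = 10,  u[20] = 9,  u[21] = 6.
Since u[21] = u[1] = 6, the sequence is periodic with period 20.

20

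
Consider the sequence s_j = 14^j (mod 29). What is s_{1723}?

15

Computing terms: s_0 = 1; s_1 = 14; s_2 = 22; s_3 = 18; s_4 = 20; s_5 = 19; s_6 = 5; s_7 = 12; s_8 = 23; s_9 = 3; s_{10} = 13; s_{11} = 8; s_{12} = 25; s_{13} = 2; s_{14} = 28; s_{15} = 15; s_{16} = 7; s_{17} = 11; s_{18} = 9; s_{19} = 10; s_{20} = 24; s_{21} = 17; s_{22} = 6; s_{23} = 26; s_{24} = 16; s_{25} = 21; s_{26} = 4; s_{27} = 27; s_{28} = 1.
The sequence repeats with period 28.
So s_{1723} = s_{0 + ((1723-0) mod 28)} = s_{15} = 15.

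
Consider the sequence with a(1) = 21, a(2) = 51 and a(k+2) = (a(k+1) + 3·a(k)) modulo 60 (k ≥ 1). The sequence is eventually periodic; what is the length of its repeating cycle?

Listing terms: a(1) = 21,  a(2) = 51,  a(3) = 54,  a(4) = 27,  a(5) = 9,  a(6) = 30,  a(7) = 57,  a(8) = 27,  a(9) = 18,  a(10) = 39,  a(11) = 33,  a(12) = 30,  a(13) = 9,  a(14) = 39,  a(15) = 6,  a(16) = 3,  a(17) = 21,  a(18) = 30,  a(19) = 33,  a(20) = 3,  a(21) = 42,  a(22) = 51,  a(23) = 57,  a(24) = 30,  a(25) = 21,  a(26) = 51.
The sequence repeats with period 24.

24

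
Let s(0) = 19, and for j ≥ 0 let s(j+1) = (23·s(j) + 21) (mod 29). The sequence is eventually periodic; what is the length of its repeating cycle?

Computing terms: s(0) = 19,  s(1) = 23,  s(2) = 28,  s(3) = 27,  s(4) = 4,  s(5) = 26,  s(6) = 10,  s(7) = 19.
The sequence repeats with period 7.

7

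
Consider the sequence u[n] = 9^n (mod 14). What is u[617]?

Computing terms: u[1] = 9, u[2] = 11, u[3] = 1, u[4] = 9.
Since u[4] = u[1] = 9, the sequence is periodic with period 3.
So u[617] = u[1 + ((617-1) mod 3)] = u[2] = 11.

11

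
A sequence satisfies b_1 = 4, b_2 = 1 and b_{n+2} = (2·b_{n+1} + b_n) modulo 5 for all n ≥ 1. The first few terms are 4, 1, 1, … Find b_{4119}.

Computing terms: b_1 = 4,  b_2 = 1,  b_3 = 1,  b_4 = 3,  b_5 = 2,  b_6 = 2,  b_7 = 1,  b_8 = 4,  b_9 = 4,  b_{10} = 2,  b_{11} = 3,  b_{12} = 3,  b_{13} = 4,  b_{14} = 1.
Since (b_{13}, b_{14}) = (b_1, b_2) = (4, 1) (two consecutive terms determine the rest), the sequence is periodic with period 12.
So b_{4119} = b_{1 + ((4119-1) mod 12)} = b_3 = 1.

1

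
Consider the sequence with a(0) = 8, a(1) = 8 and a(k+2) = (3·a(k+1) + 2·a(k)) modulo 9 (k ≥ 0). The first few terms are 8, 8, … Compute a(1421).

8

Listing terms: a(0) = 8,  a(1) = 8,  a(2) = 4,  a(3) = 1,  a(4) = 2,  a(5) = 8,  a(6) = 1,  a(7) = 1,  a(8) = 5,  a(9) = 8,  a(10) = 7,  a(11) = 1,  a(12) = 8,  a(13) = 8.
Since (a(12), a(13)) = (a(0), a(1)) = (8, 8) (two consecutive terms determine the rest), the sequence is periodic with period 12.
So a(1421) = a(0 + ((1421-0) mod 12)) = a(5) = 8.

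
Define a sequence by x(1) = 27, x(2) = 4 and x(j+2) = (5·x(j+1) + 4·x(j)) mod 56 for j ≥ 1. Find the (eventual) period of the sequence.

We have x(1) = 27; x(2) = 4; x(3) = 16; x(4) = 40; x(5) = 40; x(6) = 24; x(7) = 0; x(8) = 40; x(9) = 32; x(10) = 40; x(11) = 48; x(12) = 8; x(13) = 8; x(14) = 16; x(15) = 0; x(16) = 8; x(17) = 40; x(18) = 8; x(19) = 32; x(20) = 24; x(21) = 24; x(22) = 48; x(23) = 0; x(24) = 24; x(25) = 8; x(26) = 24; x(27) = 40; x(28) = 16; x(29) = 16; x(30) = 32; x(31) = 0; x(32) = 16; x(33) = 24; x(34) = 16; x(35) = 8; x(36) = 48; x(37) = 48; x(38) = 40; x(39) = 0; x(40) = 48; x(41) = 16; x(42) = 48; x(43) = 24; x(44) = 32; x(45) = 32; x(46) = 8; x(47) = 0; x(48) = 32; x(49) = 48; x(50) = 32; x(51) = 16; x(52) = 40.
Since (x(51), x(52)) = (x(3), x(4)) = (16, 40) (two consecutive terms determine the rest), the sequence is eventually periodic: after a pre-period of length 2 it cycles with period 48.

48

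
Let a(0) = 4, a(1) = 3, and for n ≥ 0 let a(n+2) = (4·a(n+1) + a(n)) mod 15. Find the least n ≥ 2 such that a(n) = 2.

7

Listing terms: a(0) = 4; a(1) = 3; a(2) = 1; a(3) = 7; a(4) = 14; a(5) = 3; a(6) = 11; a(7) = 2; a(8) = 4; a(9) = 3.
The sequence repeats with period 8.
The value 2 first appears (with n ≥ 2) at a(7).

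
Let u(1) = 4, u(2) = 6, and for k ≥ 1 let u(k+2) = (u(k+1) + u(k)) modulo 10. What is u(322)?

6

Listing terms: u(1) = 4; u(2) = 6; u(3) = 0; u(4) = 6; u(5) = 6; u(6) = 2; u(7) = 8; u(8) = 0; u(9) = 8; u(10) = 8; u(11) = 6; u(12) = 4; u(13) = 0; u(14) = 4; u(15) = 4; u(16) = 8; u(17) = 2; u(18) = 0; u(19) = 2; u(20) = 2; u(21) = 4; u(22) = 6.
The sequence repeats with period 20.
So u(322) = u(1 + ((322-1) mod 20)) = u(2) = 6.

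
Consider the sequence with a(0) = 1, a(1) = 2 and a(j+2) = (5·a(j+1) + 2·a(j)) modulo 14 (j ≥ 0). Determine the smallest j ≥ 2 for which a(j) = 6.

Computing terms: a(0) = 1,  a(1) = 2,  a(2) = 12,  a(3) = 8,  a(4) = 8,  a(5) = 0,  a(6) = 2,  a(7) = 10,  a(8) = 12,  a(9) = 10,  a(10) = 4,  a(11) = 12,  a(12) = 12,  a(13) = 0,  a(14) = 10,  a(15) = 8,  a(16) = 4,  a(17) = 8,  a(18) = 6,  a(19) = 4,  a(20) = 4,  a(21) = 0,  a(22) = 8,  a(23) = 12,  a(24) = 6,  a(25) = 12,  a(26) = 2,  a(27) = 6,  a(28) = 6,  a(29) = 0,  a(30) = 12,  a(31) = 4,  a(32) = 2,  a(33) = 4,  a(34) = 10,  a(35) = 2,  a(36) = 2,  a(37) = 0,  a(38) = 4,  a(39) = 6,  a(40) = 10,  a(41) = 6,  a(42) = 8,  a(43) = 10,  a(44) = 10,  a(45) = 0,  a(46) = 6,  a(47) = 2,  a(48) = 8,  a(49) = 2,  a(50) = 12.
Since (a(49), a(50)) = (a(1), a(2)) = (2, 12) (two consecutive terms determine the rest), the sequence is eventually periodic: after a pre-period of length 1 it cycles with period 48.
The value 6 first appears (with j ≥ 2) at a(18).

18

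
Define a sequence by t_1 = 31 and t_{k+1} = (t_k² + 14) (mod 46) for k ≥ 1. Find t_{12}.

3

Computing terms: t_1 = 31, t_2 = 9, t_3 = 3, t_4 = 23, t_5 = 37, t_6 = 3.
Since t_6 = t_3 = 3, the sequence is eventually periodic: after a pre-period of length 2 it cycles with period 3.
For k ≥ 3, t_k depends only on (k - 3) mod 3. (12 - 3) mod 3 = 0, so t_{12} = t_3 = 3.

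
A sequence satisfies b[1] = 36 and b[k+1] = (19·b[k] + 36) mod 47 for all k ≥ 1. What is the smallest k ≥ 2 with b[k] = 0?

46

Listing terms: b[1] = 36, b[2] = 15, b[3] = 39, b[4] = 25, b[5] = 41, b[6] = 16, b[7] = 11, b[8] = 10, b[9] = 38, b[10] = 6, b[11] = 9, b[12] = 19, b[13] = 21, b[14] = 12, b[15] = 29, b[16] = 23, b[17] = 3, b[18] = 46, b[19] = 17, b[20] = 30, b[21] = 42, b[22] = 35, b[23] = 43, b[24] = 7, b[25] = 28, b[26] = 4, b[27] = 18, b[28] = 2, b[29] = 27, b[30] = 32, b[31] = 33, b[32] = 5, b[33] = 37, b[34] = 34, b[35] = 24, b[36] = 22, b[37] = 31, b[38] = 14, b[39] = 20, b[40] = 40, b[41] = 44, b[42] = 26, b[43] = 13, b[44] = 1, b[45] = 8, b[46] = 0, b[47] = 36.
The sequence repeats with period 46.
The value 0 first appears (with k ≥ 2) at b[46].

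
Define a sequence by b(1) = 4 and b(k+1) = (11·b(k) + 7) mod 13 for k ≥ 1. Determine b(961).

Computing terms: b(1) = 4; b(2) = 12; b(3) = 9; b(4) = 2; b(5) = 3; b(6) = 1; b(7) = 5; b(8) = 10; b(9) = 0; b(10) = 7; b(11) = 6; b(12) = 8; b(13) = 4.
The sequence repeats with period 12.
(961 - 1) mod 12 = 0, so b(961) = b(1) = 4.

4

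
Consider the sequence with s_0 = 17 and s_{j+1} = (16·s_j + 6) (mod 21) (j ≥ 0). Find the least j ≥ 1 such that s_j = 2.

We have s_0 = 17; s_1 = 5; s_2 = 2; s_3 = 17.
Since s_3 = s_0 = 17, the sequence is periodic with period 3.
The value 2 first appears (with j ≥ 1) at s_2.

2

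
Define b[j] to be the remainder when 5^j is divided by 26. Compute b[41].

We have b[0] = 1; b[1] = 5; b[2] = 25; b[3] = 21; b[4] = 1.
The sequence repeats with period 4.
(41 - 0) mod 4 = 1, so b[41] = b[1] = 5.

5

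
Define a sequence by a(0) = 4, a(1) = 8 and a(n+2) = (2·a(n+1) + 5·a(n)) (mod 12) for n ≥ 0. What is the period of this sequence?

Listing terms: a(0) = 4, a(1) = 8, a(2) = 0, a(3) = 4, a(4) = 8.
The sequence repeats with period 3.

3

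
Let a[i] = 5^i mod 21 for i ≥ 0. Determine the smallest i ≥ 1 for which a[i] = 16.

4

Computing terms: a[0] = 1; a[1] = 5; a[2] = 4; a[3] = 20; a[4] = 16; a[5] = 17; a[6] = 1.
The sequence repeats with period 6.
The value 16 first appears (with i ≥ 1) at a[4].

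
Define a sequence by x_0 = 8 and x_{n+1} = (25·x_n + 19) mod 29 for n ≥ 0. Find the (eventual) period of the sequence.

7

x_0 = 8, x_1 = 16, x_2 = 13, x_3 = 25, x_4 = 6, x_5 = 24, x_6 = 10, x_7 = 8.
The sequence repeats with period 7.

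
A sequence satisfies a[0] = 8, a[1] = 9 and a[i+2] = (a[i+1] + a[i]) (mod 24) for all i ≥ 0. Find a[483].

2

We have a[0] = 8, a[1] = 9, a[2] = 17, a[3] = 2, a[4] = 19, a[5] = 21, a[6] = 16, a[7] = 13, a[8] = 5, a[9] = 18, a[10] = 23, a[11] = 17, a[12] = 16, a[13] = 9, a[14] = 1, a[15] = 10, a[16] = 11, a[17] = 21, a[18] = 8, a[19] = 5, a[20] = 13, a[21] = 18, a[22] = 7, a[23] = 1, a[24] = 8, a[25] = 9.
The sequence repeats with period 24.
(483 - 0) mod 24 = 3, so a[483] = a[3] = 2.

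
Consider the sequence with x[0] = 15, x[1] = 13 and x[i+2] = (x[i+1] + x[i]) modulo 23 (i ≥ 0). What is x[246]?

18

Listing terms: x[0] = 15; x[1] = 13; x[2] = 5; x[3] = 18; x[4] = 0; x[5] = 18; x[6] = 18; x[7] = 13; x[8] = 8; x[9] = 21; x[10] = 6; x[11] = 4; x[12] = 10; x[13] = 14; x[14] = 1; x[15] = 15; x[16] = 16; x[17] = 8; x[18] = 1; x[19] = 9; x[20] = 10; x[21] = 19; x[22] = 6; x[23] = 2; x[24] = 8; x[25] = 10; x[26] = 18; x[27] = 5; x[28] = 0; x[29] = 5; x[30] = 5; x[31] = 10; x[32] = 15; x[33] = 2; x[34] = 17; x[35] = 19; x[36] = 13; x[37] = 9; x[38] = 22; x[39] = 8; x[40] = 7; x[41] = 15; x[42] = 22; x[43] = 14; x[44] = 13; x[45] = 4; x[46] = 17; x[47] = 21; x[48] = 15; x[49] = 13.
The sequence repeats with period 48.
(246 - 0) mod 48 = 6, so x[246] = x[6] = 18.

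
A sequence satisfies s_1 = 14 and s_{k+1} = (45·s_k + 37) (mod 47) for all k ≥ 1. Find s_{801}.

We have s_1 = 14,  s_2 = 9,  s_3 = 19,  s_4 = 46,  s_5 = 39,  s_6 = 6,  s_7 = 25,  s_8 = 34,  s_9 = 16,  s_{10} = 5,  s_{11} = 27,  s_{12} = 30,  s_{13} = 24,  s_{14} = 36,  s_{15} = 12,  s_{16} = 13,  s_{17} = 11,  s_{18} = 15,  s_{19} = 7,  s_{20} = 23,  s_{21} = 38,  s_{22} = 8,  s_{23} = 21,  s_{24} = 42,  s_{25} = 0,  s_{26} = 37,  s_{27} = 10,  s_{28} = 17,  s_{29} = 3,  s_{30} = 31,  s_{31} = 22,  s_{32} = 40,  s_{33} = 4,  s_{34} = 29,  s_{35} = 26,  s_{36} = 32,  s_{37} = 20,  s_{38} = 44,  s_{39} = 43,  s_{40} = 45,  s_{41} = 41,  s_{42} = 2,  s_{43} = 33,  s_{44} = 18,  s_{45} = 1,  s_{46} = 35,  s_{47} = 14.
Since s_{47} = s_1 = 14, the sequence is periodic with period 46.
So s_{801} = s_{1 + ((801-1) mod 46)} = s_{19} = 7.

7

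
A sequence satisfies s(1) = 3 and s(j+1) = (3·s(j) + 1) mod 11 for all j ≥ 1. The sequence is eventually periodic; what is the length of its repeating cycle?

Computing terms: s(1) = 3,  s(2) = 10,  s(3) = 9,  s(4) = 6,  s(5) = 8,  s(6) = 3.
Since s(6) = s(1) = 3, the sequence is periodic with period 5.

5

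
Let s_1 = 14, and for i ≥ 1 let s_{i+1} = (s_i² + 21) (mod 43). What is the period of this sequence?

5

s_1 = 14; s_2 = 2; s_3 = 25; s_4 = 1; s_5 = 22; s_6 = 32; s_7 = 13; s_8 = 18; s_9 = 1.
Since s_9 = s_4 = 1, the sequence is eventually periodic: after a pre-period of length 3 it cycles with period 5.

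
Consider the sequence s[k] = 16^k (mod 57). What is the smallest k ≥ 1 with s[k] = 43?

4

Computing terms: s[0] = 1, s[1] = 16, s[2] = 28, s[3] = 49, s[4] = 43, s[5] = 4, s[6] = 7, s[7] = 55, s[8] = 25, s[9] = 1.
The sequence repeats with period 9.
The value 43 first appears (with k ≥ 1) at s[4].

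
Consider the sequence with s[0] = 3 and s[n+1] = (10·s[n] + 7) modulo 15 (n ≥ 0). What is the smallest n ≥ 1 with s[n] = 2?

2

Listing terms: s[0] = 3; s[1] = 7; s[2] = 2; s[3] = 12; s[4] = 7.
Since s[4] = s[1] = 7, the sequence is eventually periodic: after a pre-period of length 1 it cycles with period 3.
The value 2 first appears (with n ≥ 1) at s[2].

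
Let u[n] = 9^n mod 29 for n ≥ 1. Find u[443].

Computing terms: u[1] = 9, u[2] = 23, u[3] = 4, u[4] = 7, u[5] = 5, u[6] = 16, u[7] = 28, u[8] = 20, u[9] = 6, u[10] = 25, u[11] = 22, u[12] = 24, u[13] = 13, u[14] = 1, u[15] = 9.
Since u[15] = u[1] = 9, the sequence is periodic with period 14.
(443 - 1) mod 14 = 8, so u[443] = u[9] = 6.

6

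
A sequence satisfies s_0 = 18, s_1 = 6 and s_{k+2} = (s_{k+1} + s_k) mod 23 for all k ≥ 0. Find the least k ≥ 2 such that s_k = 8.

We have s_0 = 18, s_1 = 6, s_2 = 1, s_3 = 7, s_4 = 8, s_5 = 15, s_6 = 0, s_7 = 15, s_8 = 15, s_9 = 7, s_{10} = 22, s_{11} = 6, s_{12} = 5, s_{13} = 11, s_{14} = 16, s_{15} = 4, s_{16} = 20, s_{17} = 1, s_{18} = 21, s_{19} = 22, s_{20} = 20, s_{21} = 19, s_{22} = 16, s_{23} = 12, s_{24} = 5, s_{25} = 17, s_{26} = 22, s_{27} = 16, s_{28} = 15, s_{29} = 8, s_{30} = 0, s_{31} = 8, s_{32} = 8, s_{33} = 16, s_{34} = 1, s_{35} = 17, s_{36} = 18, s_{37} = 12, s_{38} = 7, s_{39} = 19, s_{40} = 3, s_{41} = 22, s_{42} = 2, s_{43} = 1, s_{44} = 3, s_{45} = 4, s_{46} = 7, s_{47} = 11, s_{48} = 18, s_{49} = 6.
The sequence repeats with period 48.
The value 8 first appears (with k ≥ 2) at s_4.

4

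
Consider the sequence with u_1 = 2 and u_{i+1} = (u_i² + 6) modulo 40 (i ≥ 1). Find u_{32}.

10

Computing terms: u_1 = 2,  u_2 = 10,  u_3 = 26,  u_4 = 2.
The sequence repeats with period 3.
(32 - 1) mod 3 = 1, so u_{32} = u_2 = 10.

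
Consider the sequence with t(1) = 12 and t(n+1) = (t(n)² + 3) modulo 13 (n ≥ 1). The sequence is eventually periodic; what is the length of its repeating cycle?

5

Computing terms: t(1) = 12, t(2) = 4, t(3) = 6, t(4) = 0, t(5) = 3, t(6) = 12.
The sequence repeats with period 5.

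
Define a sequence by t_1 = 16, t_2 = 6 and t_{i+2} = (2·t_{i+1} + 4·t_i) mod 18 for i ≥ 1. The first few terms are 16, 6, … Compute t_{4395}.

4

We have t_1 = 16,  t_2 = 6,  t_3 = 4,  t_4 = 14,  t_5 = 8,  t_6 = 0,  t_7 = 14,  t_8 = 10,  t_9 = 4,  t_{10} = 12,  t_{11} = 4,  t_{12} = 2,  t_{13} = 2,  t_{14} = 12,  t_{15} = 14,  t_{16} = 4,  t_{17} = 10,  t_{18} = 0,  t_{19} = 4,  t_{20} = 8,  t_{21} = 14,  t_{22} = 6,  t_{23} = 14,  t_{24} = 16,  t_{25} = 16,  t_{26} = 6.
Since (t_{25}, t_{26}) = (t_1, t_2) = (16, 6) (two consecutive terms determine the rest), the sequence is periodic with period 24.
(4395 - 1) mod 24 = 2, so t_{4395} = t_3 = 4.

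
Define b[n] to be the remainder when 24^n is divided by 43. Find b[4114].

38

We have b[0] = 1; b[1] = 24; b[2] = 17; b[3] = 21; b[4] = 31; b[5] = 13; b[6] = 11; b[7] = 6; b[8] = 15; b[9] = 16; b[10] = 40; b[11] = 14; b[12] = 35; b[13] = 23; b[14] = 36; b[15] = 4; b[16] = 10; b[17] = 25; b[18] = 41; b[19] = 38; b[20] = 9; b[21] = 1.
Since b[21] = b[0] = 1, the sequence is periodic with period 21.
(4114 - 0) mod 21 = 19, so b[4114] = b[19] = 38.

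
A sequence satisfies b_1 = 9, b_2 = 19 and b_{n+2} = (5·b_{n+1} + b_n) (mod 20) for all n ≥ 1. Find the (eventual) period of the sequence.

Computing terms: b_1 = 9, b_2 = 19, b_3 = 4, b_4 = 19, b_5 = 19, b_6 = 14, b_7 = 9, b_8 = 19.
Since (b_7, b_8) = (b_1, b_2) = (9, 19) (two consecutive terms determine the rest), the sequence is periodic with period 6.

6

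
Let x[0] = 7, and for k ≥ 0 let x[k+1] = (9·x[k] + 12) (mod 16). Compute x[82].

15

We have x[0] = 7; x[1] = 11; x[2] = 15; x[3] = 3; x[4] = 7.
The sequence repeats with period 4.
So x[82] = x[0 + ((82-0) mod 4)] = x[2] = 15.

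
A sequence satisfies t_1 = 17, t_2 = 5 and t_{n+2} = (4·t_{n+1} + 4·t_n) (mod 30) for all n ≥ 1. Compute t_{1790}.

10

t_1 = 17,  t_2 = 5,  t_3 = 28,  t_4 = 12,  t_5 = 10,  t_6 = 28,  t_7 = 2,  t_8 = 0,  t_9 = 8,  t_{10} = 2,  t_{11} = 10,  t_{12} = 18,  t_{13} = 22,  t_{14} = 10,  t_{15} = 8,  t_{16} = 12,  t_{17} = 20,  t_{18} = 8,  t_{19} = 22,  t_{20} = 0,  t_{21} = 28,  t_{22} = 22,  t_{23} = 20,  t_{24} = 18,  t_{25} = 2,  t_{26} = 20,  t_{27} = 28,  t_{28} = 12.
Since (t_{27}, t_{28}) = (t_3, t_4) = (28, 12) (two consecutive terms determine the rest), the sequence is eventually periodic: after a pre-period of length 2 it cycles with period 24.
For n ≥ 3, t_n depends only on (n - 3) mod 24. (1790 - 3) mod 24 = 11, so t_{1790} = t_{14} = 10.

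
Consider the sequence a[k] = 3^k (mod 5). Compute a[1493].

3

Listing terms: a[1] = 3,  a[2] = 4,  a[3] = 2,  a[4] = 1,  a[5] = 3.
Since a[5] = a[1] = 3, the sequence is periodic with period 4.
So a[1493] = a[1 + ((1493-1) mod 4)] = a[1] = 3.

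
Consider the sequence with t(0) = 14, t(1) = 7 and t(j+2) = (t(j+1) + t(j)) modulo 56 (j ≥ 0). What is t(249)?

We have t(0) = 14, t(1) = 7, t(2) = 21, t(3) = 28, t(4) = 49, t(5) = 21, t(6) = 14, t(7) = 35, t(8) = 49, t(9) = 28, t(10) = 21, t(11) = 49, t(12) = 14, t(13) = 7.
Since (t(12), t(13)) = (t(0), t(1)) = (14, 7) (two consecutive terms determine the rest), the sequence is periodic with period 12.
So t(249) = t(0 + ((249-0) mod 12)) = t(9) = 28.

28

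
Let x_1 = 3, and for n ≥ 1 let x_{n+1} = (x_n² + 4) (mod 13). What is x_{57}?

4

Listing terms: x_1 = 3,  x_2 = 0,  x_3 = 4,  x_4 = 7,  x_5 = 1,  x_6 = 5,  x_7 = 3.
Since x_7 = x_1 = 3, the sequence is periodic with period 6.
So x_{57} = x_{1 + ((57-1) mod 6)} = x_3 = 4.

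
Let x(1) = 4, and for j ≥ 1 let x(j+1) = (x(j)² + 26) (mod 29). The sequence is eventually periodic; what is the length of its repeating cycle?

x(1) = 4; x(2) = 13; x(3) = 21; x(4) = 3; x(5) = 6; x(6) = 4.
The sequence repeats with period 5.

5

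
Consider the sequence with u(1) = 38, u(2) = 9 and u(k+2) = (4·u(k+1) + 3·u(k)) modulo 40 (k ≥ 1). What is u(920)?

3

Listing terms: u(1) = 38, u(2) = 9, u(3) = 30, u(4) = 27, u(5) = 38, u(6) = 33, u(7) = 6, u(8) = 3, u(9) = 30, u(10) = 9, u(11) = 6, u(12) = 11, u(13) = 22, u(14) = 1, u(15) = 30, u(16) = 3, u(17) = 22, u(18) = 17, u(19) = 14, u(20) = 27, u(21) = 30, u(22) = 1, u(23) = 14, u(24) = 19, u(25) = 38, u(26) = 9.
Since (u(25), u(26)) = (u(1), u(2)) = (38, 9) (two consecutive terms determine the rest), the sequence is periodic with period 24.
(920 - 1) mod 24 = 7, so u(920) = u(8) = 3.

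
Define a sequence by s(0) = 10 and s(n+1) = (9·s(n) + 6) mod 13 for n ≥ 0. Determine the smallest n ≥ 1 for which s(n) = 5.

We have s(0) = 10; s(1) = 5; s(2) = 12; s(3) = 10.
Since s(3) = s(0) = 10, the sequence is periodic with period 3.
The value 5 first appears (with n ≥ 1) at s(1).

1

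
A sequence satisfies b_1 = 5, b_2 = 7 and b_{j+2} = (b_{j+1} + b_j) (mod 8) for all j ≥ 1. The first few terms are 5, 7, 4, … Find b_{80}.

3

Listing terms: b_1 = 5, b_2 = 7, b_3 = 4, b_4 = 3, b_5 = 7, b_6 = 2, b_7 = 1, b_8 = 3, b_9 = 4, b_{10} = 7, b_{11} = 3, b_{12} = 2, b_{13} = 5, b_{14} = 7.
Since (b_{13}, b_{14}) = (b_1, b_2) = (5, 7) (two consecutive terms determine the rest), the sequence is periodic with period 12.
(80 - 1) mod 12 = 7, so b_{80} = b_8 = 3.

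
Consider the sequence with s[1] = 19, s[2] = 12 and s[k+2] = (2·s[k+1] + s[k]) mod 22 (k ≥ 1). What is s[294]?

4

We have s[1] = 19,  s[2] = 12,  s[3] = 21,  s[4] = 10,  s[5] = 19,  s[6] = 4,  s[7] = 5,  s[8] = 14,  s[9] = 11,  s[10] = 14,  s[11] = 17,  s[12] = 4,  s[13] = 3,  s[14] = 10,  s[15] = 1,  s[16] = 12,  s[17] = 3,  s[18] = 18,  s[19] = 17,  s[20] = 8,  s[21] = 11,  s[22] = 8,  s[23] = 5,  s[24] = 18,  s[25] = 19,  s[26] = 12.
Since (s[25], s[26]) = (s[1], s[2]) = (19, 12) (two consecutive terms determine the rest), the sequence is periodic with period 24.
So s[294] = s[1 + ((294-1) mod 24)] = s[6] = 4.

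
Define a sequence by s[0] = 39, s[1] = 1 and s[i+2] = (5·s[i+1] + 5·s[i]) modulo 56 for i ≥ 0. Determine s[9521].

Computing terms: s[0] = 39; s[1] = 1; s[2] = 32; s[3] = 53; s[4] = 33; s[5] = 38; s[6] = 19; s[7] = 5; s[8] = 8; s[9] = 9; s[10] = 29; s[11] = 22; s[12] = 31; s[13] = 41; s[14] = 24; s[15] = 45; s[16] = 9; s[17] = 46; s[18] = 51; s[19] = 37; s[20] = 48; s[21] = 33; s[22] = 13; s[23] = 6; s[24] = 39; s[25] = 1.
Since (s[24], s[25]) = (s[0], s[1]) = (39, 1) (two consecutive terms determine the rest), the sequence is periodic with period 24.
(9521 - 0) mod 24 = 17, so s[9521] = s[17] = 46.

46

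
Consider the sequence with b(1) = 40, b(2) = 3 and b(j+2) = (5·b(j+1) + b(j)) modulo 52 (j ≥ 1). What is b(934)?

We have b(1) = 40,  b(2) = 3,  b(3) = 3,  b(4) = 18,  b(5) = 41,  b(6) = 15,  b(7) = 12,  b(8) = 23,  b(9) = 23,  b(10) = 34,  b(11) = 37,  b(12) = 11,  b(13) = 40,  b(14) = 3.
The sequence repeats with period 12.
So b(934) = b(1 + ((934-1) mod 12)) = b(10) = 34.

34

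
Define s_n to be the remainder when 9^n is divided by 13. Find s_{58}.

We have s_1 = 9; s_2 = 3; s_3 = 1; s_4 = 9.
Since s_4 = s_1 = 9, the sequence is periodic with period 3.
(58 - 1) mod 3 = 0, so s_{58} = s_1 = 9.

9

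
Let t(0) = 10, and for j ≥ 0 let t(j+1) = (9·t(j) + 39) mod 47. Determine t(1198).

25

Computing terms: t(0) = 10, t(1) = 35, t(2) = 25, t(3) = 29, t(4) = 18, t(5) = 13, t(6) = 15, t(7) = 33, t(8) = 7, t(9) = 8, t(10) = 17, t(11) = 4, t(12) = 28, t(13) = 9, t(14) = 26, t(15) = 38, t(16) = 5, t(17) = 37, t(18) = 43, t(19) = 3, t(20) = 19, t(21) = 22, t(22) = 2, t(23) = 10.
Since t(23) = t(0) = 10, the sequence is periodic with period 23.
(1198 - 0) mod 23 = 2, so t(1198) = t(2) = 25.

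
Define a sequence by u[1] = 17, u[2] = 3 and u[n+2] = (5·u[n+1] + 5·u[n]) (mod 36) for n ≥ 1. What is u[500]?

15

Listing terms: u[1] = 17, u[2] = 3, u[3] = 28, u[4] = 11, u[5] = 15, u[6] = 22, u[7] = 5, u[8] = 27, u[9] = 16, u[10] = 35, u[11] = 3, u[12] = 10, u[13] = 29, u[14] = 15, u[15] = 4, u[16] = 23, u[17] = 27, u[18] = 34, u[19] = 17, u[20] = 3.
Since (u[19], u[20]) = (u[1], u[2]) = (17, 3) (two consecutive terms determine the rest), the sequence is periodic with period 18.
(500 - 1) mod 18 = 13, so u[500] = u[14] = 15.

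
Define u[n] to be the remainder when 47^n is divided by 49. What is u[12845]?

31

Listing terms: u[0] = 1,  u[1] = 47,  u[2] = 4,  u[3] = 41,  u[4] = 16,  u[5] = 17,  u[6] = 15,  u[7] = 19,  u[8] = 11,  u[9] = 27,  u[10] = 44,  u[11] = 10,  u[12] = 29,  u[13] = 40,  u[14] = 18,  u[15] = 13,  u[16] = 23,  u[17] = 3,  u[18] = 43,  u[19] = 12,  u[20] = 25,  u[21] = 48,  u[22] = 2,  u[23] = 45,  u[24] = 8,  u[25] = 33,  u[26] = 32,  u[27] = 34,  u[28] = 30,  u[29] = 38,  u[30] = 22,  u[31] = 5,  u[32] = 39,  u[33] = 20,  u[34] = 9,  u[35] = 31,  u[36] = 36,  u[37] = 26,  u[38] = 46,  u[39] = 6,  u[40] = 37,  u[41] = 24,  u[42] = 1.
Since u[42] = u[0] = 1, the sequence is periodic with period 42.
(12845 - 0) mod 42 = 35, so u[12845] = u[35] = 31.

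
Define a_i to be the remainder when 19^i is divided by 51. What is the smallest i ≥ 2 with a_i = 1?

8

Computing terms: a_1 = 19,  a_2 = 4,  a_3 = 25,  a_4 = 16,  a_5 = 49,  a_6 = 13,  a_7 = 43,  a_8 = 1,  a_9 = 19.
The sequence repeats with period 8.
The value 1 first appears (with i ≥ 2) at a_8.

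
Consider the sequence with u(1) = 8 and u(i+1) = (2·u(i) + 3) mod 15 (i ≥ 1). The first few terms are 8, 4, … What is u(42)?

u(1) = 8; u(2) = 4; u(3) = 11; u(4) = 10; u(5) = 8.
The sequence repeats with period 4.
(42 - 1) mod 4 = 1, so u(42) = u(2) = 4.

4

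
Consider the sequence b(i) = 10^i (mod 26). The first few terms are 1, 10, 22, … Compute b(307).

Computing terms: b(0) = 1,  b(1) = 10,  b(2) = 22,  b(3) = 12,  b(4) = 16,  b(5) = 4,  b(6) = 14,  b(7) = 10.
Since b(7) = b(1) = 10, the sequence is eventually periodic: after a pre-period of length 1 it cycles with period 6.
For i ≥ 1, b(i) depends only on (i - 1) mod 6. (307 - 1) mod 6 = 0, so b(307) = b(1) = 10.

10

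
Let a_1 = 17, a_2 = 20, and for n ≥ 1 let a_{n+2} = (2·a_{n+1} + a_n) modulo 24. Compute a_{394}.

20

We have a_1 = 17,  a_2 = 20,  a_3 = 9,  a_4 = 14,  a_5 = 13,  a_6 = 16,  a_7 = 21,  a_8 = 10,  a_9 = 17,  a_{10} = 20.
The sequence repeats with period 8.
So a_{394} = a_{1 + ((394-1) mod 8)} = a_2 = 20.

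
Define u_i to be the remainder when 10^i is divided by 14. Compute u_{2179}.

10

We have u_0 = 1,  u_1 = 10,  u_2 = 2,  u_3 = 6,  u_4 = 4,  u_5 = 12,  u_6 = 8,  u_7 = 10.
Since u_7 = u_1 = 10, the sequence is eventually periodic: after a pre-period of length 1 it cycles with period 6.
For i ≥ 1, u_i depends only on (i - 1) mod 6. (2179 - 1) mod 6 = 0, so u_{2179} = u_1 = 10.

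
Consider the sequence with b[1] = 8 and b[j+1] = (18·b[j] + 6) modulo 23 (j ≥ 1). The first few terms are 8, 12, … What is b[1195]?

We have b[1] = 8,  b[2] = 12,  b[3] = 15,  b[4] = 0,  b[5] = 6,  b[6] = 22,  b[7] = 11,  b[8] = 20,  b[9] = 21,  b[10] = 16,  b[11] = 18,  b[12] = 8.
The sequence repeats with period 11.
(1195 - 1) mod 11 = 6, so b[1195] = b[7] = 11.

11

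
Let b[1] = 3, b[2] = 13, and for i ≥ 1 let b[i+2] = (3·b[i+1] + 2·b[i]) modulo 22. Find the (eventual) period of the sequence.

30

Computing terms: b[1] = 3,  b[2] = 13,  b[3] = 1,  b[4] = 7,  b[5] = 1,  b[6] = 17,  b[7] = 9,  b[8] = 17,  b[9] = 3,  b[10] = 21,  b[11] = 3,  b[12] = 7,  b[13] = 5,  b[14] = 7,  b[15] = 9,  b[16] = 19,  b[17] = 9,  b[18] = 21,  b[19] = 15,  b[20] = 21,  b[21] = 5,  b[22] = 13,  b[23] = 5,  b[24] = 19,  b[25] = 1,  b[26] = 19,  b[27] = 15,  b[28] = 17,  b[29] = 15,  b[30] = 13,  b[31] = 3,  b[32] = 13.
The sequence repeats with period 30.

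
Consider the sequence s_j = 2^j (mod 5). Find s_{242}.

Computing terms: s_0 = 1, s_1 = 2, s_2 = 4, s_3 = 3, s_4 = 1.
The sequence repeats with period 4.
(242 - 0) mod 4 = 2, so s_{242} = s_2 = 4.

4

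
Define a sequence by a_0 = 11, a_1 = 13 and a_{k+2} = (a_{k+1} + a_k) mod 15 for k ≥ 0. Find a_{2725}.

8

Listing terms: a_0 = 11, a_1 = 13, a_2 = 9, a_3 = 7, a_4 = 1, a_5 = 8, a_6 = 9, a_7 = 2, a_8 = 11, a_9 = 13.
The sequence repeats with period 8.
So a_{2725} = a_{0 + ((2725-0) mod 8)} = a_5 = 8.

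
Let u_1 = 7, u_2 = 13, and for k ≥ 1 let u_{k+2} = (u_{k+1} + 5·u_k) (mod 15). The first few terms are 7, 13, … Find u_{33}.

Listing terms: u_1 = 7,  u_2 = 13,  u_3 = 3,  u_4 = 8,  u_5 = 8,  u_6 = 3,  u_7 = 13,  u_8 = 13,  u_9 = 3.
Since (u_8, u_9) = (u_2, u_3) = (13, 3) (two consecutive terms determine the rest), the sequence is eventually periodic: after a pre-period of length 1 it cycles with period 6.
For k ≥ 2, u_k depends only on (k - 2) mod 6. (33 - 2) mod 6 = 1, so u_{33} = u_3 = 3.

3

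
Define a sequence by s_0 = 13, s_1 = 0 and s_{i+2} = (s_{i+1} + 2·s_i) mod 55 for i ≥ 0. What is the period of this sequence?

We have s_0 = 13,  s_1 = 0,  s_2 = 26,  s_3 = 26,  s_4 = 23,  s_5 = 20,  s_6 = 11,  s_7 = 51,  s_8 = 18,  s_9 = 10,  s_{10} = 46,  s_{11} = 11,  s_{12} = 48,  s_{13} = 15,  s_{14} = 1,  s_{15} = 31,  s_{16} = 33,  s_{17} = 40,  s_{18} = 51,  s_{19} = 21,  s_{20} = 13,  s_{21} = 0.
The sequence repeats with period 20.

20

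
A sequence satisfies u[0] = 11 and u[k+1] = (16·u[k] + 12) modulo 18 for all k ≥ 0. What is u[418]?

Computing terms: u[0] = 11,  u[1] = 8,  u[2] = 14,  u[3] = 2,  u[4] = 8.
Since u[4] = u[1] = 8, the sequence is eventually periodic: after a pre-period of length 1 it cycles with period 3.
For k ≥ 1, u[k] depends only on (k - 1) mod 3. (418 - 1) mod 3 = 0, so u[418] = u[1] = 8.

8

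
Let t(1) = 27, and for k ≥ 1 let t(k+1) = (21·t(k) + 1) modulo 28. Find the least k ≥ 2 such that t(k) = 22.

4

t(1) = 27, t(2) = 8, t(3) = 1, t(4) = 22, t(5) = 15, t(6) = 8.
Since t(6) = t(2) = 8, the sequence is eventually periodic: after a pre-period of length 1 it cycles with period 4.
The value 22 first appears (with k ≥ 2) at t(4).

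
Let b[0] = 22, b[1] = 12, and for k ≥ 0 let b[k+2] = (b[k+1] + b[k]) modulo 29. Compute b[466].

Computing terms: b[0] = 22; b[1] = 12; b[2] = 5; b[3] = 17; b[4] = 22; b[5] = 10; b[6] = 3; b[7] = 13; b[8] = 16; b[9] = 0; b[10] = 16; b[11] = 16; b[12] = 3; b[13] = 19; b[14] = 22; b[15] = 12.
The sequence repeats with period 14.
(466 - 0) mod 14 = 4, so b[466] = b[4] = 22.

22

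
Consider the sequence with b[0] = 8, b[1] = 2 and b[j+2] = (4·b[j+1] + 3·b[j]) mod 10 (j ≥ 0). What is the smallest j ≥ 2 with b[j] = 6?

6

Listing terms: b[0] = 8,  b[1] = 2,  b[2] = 2,  b[3] = 4,  b[4] = 2,  b[5] = 0,  b[6] = 6,  b[7] = 4,  b[8] = 4,  b[9] = 8,  b[10] = 4,  b[11] = 0,  b[12] = 2,  b[13] = 8,  b[14] = 8,  b[15] = 6,  b[16] = 8,  b[17] = 0,  b[18] = 4,  b[19] = 6,  b[20] = 6,  b[21] = 2,  b[22] = 6,  b[23] = 0,  b[24] = 8,  b[25] = 2.
Since (b[24], b[25]) = (b[0], b[1]) = (8, 2) (two consecutive terms determine the rest), the sequence is periodic with period 24.
The value 6 first appears (with j ≥ 2) at b[6].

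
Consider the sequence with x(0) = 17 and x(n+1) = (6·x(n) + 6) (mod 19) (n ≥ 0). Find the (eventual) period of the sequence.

x(0) = 17, x(1) = 13, x(2) = 8, x(3) = 16, x(4) = 7, x(5) = 10, x(6) = 9, x(7) = 3, x(8) = 5, x(9) = 17.
The sequence repeats with period 9.

9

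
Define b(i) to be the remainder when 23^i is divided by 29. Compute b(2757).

Listing terms: b(1) = 23, b(2) = 7, b(3) = 16, b(4) = 20, b(5) = 25, b(6) = 24, b(7) = 1, b(8) = 23.
Since b(8) = b(1) = 23, the sequence is periodic with period 7.
So b(2757) = b(1 + ((2757-1) mod 7)) = b(6) = 24.

24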